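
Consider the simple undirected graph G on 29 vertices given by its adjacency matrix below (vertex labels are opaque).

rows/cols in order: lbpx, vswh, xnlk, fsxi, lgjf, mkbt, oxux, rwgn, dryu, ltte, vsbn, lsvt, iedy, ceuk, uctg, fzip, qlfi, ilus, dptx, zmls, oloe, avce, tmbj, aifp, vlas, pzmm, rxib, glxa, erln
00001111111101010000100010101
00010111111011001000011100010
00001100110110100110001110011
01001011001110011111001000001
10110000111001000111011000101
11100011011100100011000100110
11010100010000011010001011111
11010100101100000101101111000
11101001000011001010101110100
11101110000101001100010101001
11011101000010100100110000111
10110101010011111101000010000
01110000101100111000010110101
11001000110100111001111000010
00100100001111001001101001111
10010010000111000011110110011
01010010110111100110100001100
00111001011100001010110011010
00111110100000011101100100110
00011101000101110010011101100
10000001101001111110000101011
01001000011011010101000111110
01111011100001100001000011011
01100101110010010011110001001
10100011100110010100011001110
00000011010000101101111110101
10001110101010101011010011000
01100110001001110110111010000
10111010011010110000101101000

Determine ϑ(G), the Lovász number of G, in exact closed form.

sqrt(29)

N(ilus) = {xnlk, fsxi, lgjf, rwgn, ltte, vsbn, lsvt, qlfi, dptx, oloe, avce, vlas, pzmm, glxa}, |N(ilus)| = 14.
N(fzip) = {lbpx, fsxi, oxux, lsvt, iedy, ceuk, dptx, zmls, oloe, avce, aifp, vlas, glxa, erln}, |N(fzip)| = 14.
Vertex rxib has 14 neighbors: lbpx, lgjf, mkbt, oxux, dryu, vsbn, iedy, uctg, qlfi, dptx, zmls, avce, vlas, pzmm.
Vertex aifp has 14 neighbors: vswh, xnlk, mkbt, rwgn, dryu, ltte, iedy, fzip, dptx, zmls, oloe, avce, pzmm, erln.
Regular of degree 14 on 29 vertices: Paley(29): SR with (k,λ,μ)=(14,6,7).
Distinct eigenvalues (to 4 d.p.): [14.0, 2.1926, -3.1926].
Lovász: ϑ = −29(-sqrt(29)/2 - 1/2)/(14+-(-sqrt(29)/2 - 1/2)) = sqrt(29).
≈ 5.38516 (to 5 d.p.).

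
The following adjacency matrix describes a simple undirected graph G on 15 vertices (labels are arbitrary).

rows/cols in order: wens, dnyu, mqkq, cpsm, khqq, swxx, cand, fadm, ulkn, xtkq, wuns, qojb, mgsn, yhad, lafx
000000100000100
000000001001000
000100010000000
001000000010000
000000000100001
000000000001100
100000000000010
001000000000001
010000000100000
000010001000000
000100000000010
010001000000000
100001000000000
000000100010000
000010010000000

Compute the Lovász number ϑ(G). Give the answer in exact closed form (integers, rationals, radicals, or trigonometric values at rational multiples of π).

N(khqq) = {xtkq, lafx}, |N(khqq)| = 2.
Vertex xtkq has 2 neighbors: khqq, ulkn.
N(wuns) = {cpsm, yhad}, |N(wuns)| = 2.
deg(swxx) = 2; N(swxx) = {qojb, mgsn}.
Regular of degree 2 on 15 vertices: this is C_{15}, the 15-cycle.
spec(A) ≈ [2.0, 1.827, 1.338, 0.618, -0.209, -1.0, -1.618, -1.956] (distinct, 3 d.p.).
−15·(-2*cos(pi/15)) / ((2)−(-2*cos(pi/15))) = 15*cos(pi/15)/(cos(pi/15) + 1) = ϑ(G).
ϑ(G) ≈ 7.41715.
7 ≤ 15*cos(pi/15)/(cos(pi/15) + 1) ≤ 8: both strict.

15*cos(pi/15)/(cos(pi/15) + 1)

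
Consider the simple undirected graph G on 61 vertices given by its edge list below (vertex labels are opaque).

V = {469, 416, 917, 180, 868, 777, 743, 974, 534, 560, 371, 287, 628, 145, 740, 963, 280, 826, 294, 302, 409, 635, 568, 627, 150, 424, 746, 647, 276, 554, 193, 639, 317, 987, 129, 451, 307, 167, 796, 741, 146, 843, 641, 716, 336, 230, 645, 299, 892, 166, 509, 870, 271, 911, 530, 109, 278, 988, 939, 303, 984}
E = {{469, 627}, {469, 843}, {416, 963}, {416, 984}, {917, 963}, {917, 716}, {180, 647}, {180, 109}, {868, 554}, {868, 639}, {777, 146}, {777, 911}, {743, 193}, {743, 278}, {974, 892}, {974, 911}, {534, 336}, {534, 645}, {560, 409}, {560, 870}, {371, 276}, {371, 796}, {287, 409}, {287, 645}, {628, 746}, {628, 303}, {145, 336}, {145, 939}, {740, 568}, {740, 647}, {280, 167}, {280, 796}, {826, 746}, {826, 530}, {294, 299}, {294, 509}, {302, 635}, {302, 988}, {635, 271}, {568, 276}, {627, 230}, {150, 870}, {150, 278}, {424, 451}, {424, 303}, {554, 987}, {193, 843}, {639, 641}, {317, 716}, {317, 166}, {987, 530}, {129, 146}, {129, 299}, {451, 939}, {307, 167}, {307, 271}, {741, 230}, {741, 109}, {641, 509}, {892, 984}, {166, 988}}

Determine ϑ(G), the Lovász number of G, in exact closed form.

N(230) = {627, 741}, |N(230)| = 2.
N(939) = {145, 451}, |N(939)| = 2.
Vertex 167 has 2 neighbors: 280, 307.
deg(317) = 2; N(317) = {716, 166}.
Every vertex has degree 2 (N=61); a single 61-cycle (edge-transitive).
spec(A) ≈ [2.0, 1.989, 1.958, 1.905, 1.833, 1.741, 1.63, 1.502, 1.359, 1.2, 1.03, 0.848, 0.657, 0.459, 0.257, 0.051, -0.154, -0.359, -0.559, -0.753, -0.94, -1.116, -1.281, -1.432, -1.568, -1.688, -1.789, -1.871, -1.934, -1.976, -1.997] (distinct, 3 d.p.).
λ_max=2, λ_min=-2*cos(pi/61); ϑ = −61·λ_min/(λ_max−λ_min) = 61*cos(pi/61)/(cos(pi/61) + 1).
ϑ(G) ≈ 30.479766.
α=30, χ(Ḡ)=31; ϑ=61*cos(pi/61)/(cos(pi/61) + 1) lies between (both strict).

61*cos(pi/61)/(cos(pi/61) + 1)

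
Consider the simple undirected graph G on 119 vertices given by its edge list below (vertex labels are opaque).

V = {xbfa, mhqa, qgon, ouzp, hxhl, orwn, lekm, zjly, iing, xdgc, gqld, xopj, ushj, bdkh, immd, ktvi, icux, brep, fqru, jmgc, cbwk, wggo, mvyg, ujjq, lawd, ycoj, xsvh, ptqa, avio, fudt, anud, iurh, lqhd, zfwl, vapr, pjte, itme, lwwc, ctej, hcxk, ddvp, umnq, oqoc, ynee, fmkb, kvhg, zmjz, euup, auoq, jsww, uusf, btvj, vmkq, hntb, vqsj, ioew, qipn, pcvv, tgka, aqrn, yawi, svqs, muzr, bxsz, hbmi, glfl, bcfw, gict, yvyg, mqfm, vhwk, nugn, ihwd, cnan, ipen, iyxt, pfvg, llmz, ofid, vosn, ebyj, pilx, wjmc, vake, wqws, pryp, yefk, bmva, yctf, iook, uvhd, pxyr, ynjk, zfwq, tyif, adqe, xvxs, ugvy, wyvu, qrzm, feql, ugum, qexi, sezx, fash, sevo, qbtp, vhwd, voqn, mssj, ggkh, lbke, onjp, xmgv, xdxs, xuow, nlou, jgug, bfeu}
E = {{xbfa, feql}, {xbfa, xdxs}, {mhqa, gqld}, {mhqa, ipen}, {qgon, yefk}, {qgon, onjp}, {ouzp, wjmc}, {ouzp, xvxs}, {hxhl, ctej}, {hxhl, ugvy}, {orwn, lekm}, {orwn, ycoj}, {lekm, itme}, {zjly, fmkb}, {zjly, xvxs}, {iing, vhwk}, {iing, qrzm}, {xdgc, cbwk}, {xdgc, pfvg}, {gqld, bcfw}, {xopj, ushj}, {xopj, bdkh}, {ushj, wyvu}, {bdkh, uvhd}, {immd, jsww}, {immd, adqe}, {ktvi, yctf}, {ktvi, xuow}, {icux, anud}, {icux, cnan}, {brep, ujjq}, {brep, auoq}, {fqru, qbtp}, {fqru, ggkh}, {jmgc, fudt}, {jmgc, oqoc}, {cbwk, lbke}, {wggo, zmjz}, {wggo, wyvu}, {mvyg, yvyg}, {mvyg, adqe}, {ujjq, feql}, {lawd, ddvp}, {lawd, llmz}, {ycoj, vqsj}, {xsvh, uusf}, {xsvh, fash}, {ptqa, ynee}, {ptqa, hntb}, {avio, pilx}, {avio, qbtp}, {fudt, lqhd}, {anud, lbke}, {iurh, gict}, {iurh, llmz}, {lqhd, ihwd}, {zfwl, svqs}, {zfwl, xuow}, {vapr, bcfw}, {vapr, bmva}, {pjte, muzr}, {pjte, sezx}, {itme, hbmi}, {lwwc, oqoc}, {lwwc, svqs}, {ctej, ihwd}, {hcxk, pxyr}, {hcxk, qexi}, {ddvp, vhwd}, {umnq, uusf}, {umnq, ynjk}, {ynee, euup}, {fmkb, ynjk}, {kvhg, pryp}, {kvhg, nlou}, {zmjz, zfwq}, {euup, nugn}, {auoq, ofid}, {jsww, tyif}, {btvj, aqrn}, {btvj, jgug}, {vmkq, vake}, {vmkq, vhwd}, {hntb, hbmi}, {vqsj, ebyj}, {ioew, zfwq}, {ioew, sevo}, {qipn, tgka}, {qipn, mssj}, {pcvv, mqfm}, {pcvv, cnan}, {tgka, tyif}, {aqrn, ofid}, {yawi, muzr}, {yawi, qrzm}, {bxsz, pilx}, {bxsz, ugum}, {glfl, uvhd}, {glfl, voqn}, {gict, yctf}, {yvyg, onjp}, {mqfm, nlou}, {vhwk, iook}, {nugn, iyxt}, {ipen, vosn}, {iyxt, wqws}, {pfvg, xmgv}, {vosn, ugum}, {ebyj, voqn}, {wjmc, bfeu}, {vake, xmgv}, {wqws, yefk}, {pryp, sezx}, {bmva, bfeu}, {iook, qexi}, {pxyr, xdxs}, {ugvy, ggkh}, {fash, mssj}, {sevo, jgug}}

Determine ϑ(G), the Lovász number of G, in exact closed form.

Vertex ugvy has 2 neighbors: hxhl, ggkh.
Vertex ouzp has 2 neighbors: wjmc, xvxs.
deg(pryp) = 2; N(pryp) = {kvhg, sezx}.
deg(fash) = 2; N(fash) = {xsvh, mssj}.
Every vertex has degree 2 (N=119); a single 119-cycle (edge-transitive).
Distinct eigenvalues (to 6 d.p.): [2.0, 1.997213, 1.988859, 1.974962, 1.95556, 1.930708, 1.900475, 1.864944, 1.824216, 1.778403, 1.727634, 1.672049, 1.611804, 1.547067, 1.478018, 1.404849, 1.327765, 1.24698, 1.162719, 1.075218, 0.984719, 0.891477, 0.795749, 0.697804, 0.597914, 0.496357, 0.393417, 0.28938, 0.184537, 0.079179, -0.026399, -0.131904, -0.237041, -0.341517, -0.445042, -0.547326, -0.648085, -0.747037, -0.843907, -0.938425, -1.030328, -1.119358, -1.205269, -1.287821, -1.366783, -1.441936, -1.51307, -1.579986, -1.642499, -1.700434, -1.75363, -1.801938, -1.845223, -1.883366, -1.916259, -1.943812, -1.965946, -1.982601, -1.993731, -1.999303].
−119·(-2*cos(pi/119)) / ((2)−(-2*cos(pi/119))) = 119*cos(pi/119)/(cos(pi/119) + 1) = ϑ(G).
Numerically 59.489632.
Lovász sandwich 59 ≤ 119*cos(pi/119)/(cos(pi/119) + 1) ≤ 60: both strict.

119*cos(pi/119)/(cos(pi/119) + 1)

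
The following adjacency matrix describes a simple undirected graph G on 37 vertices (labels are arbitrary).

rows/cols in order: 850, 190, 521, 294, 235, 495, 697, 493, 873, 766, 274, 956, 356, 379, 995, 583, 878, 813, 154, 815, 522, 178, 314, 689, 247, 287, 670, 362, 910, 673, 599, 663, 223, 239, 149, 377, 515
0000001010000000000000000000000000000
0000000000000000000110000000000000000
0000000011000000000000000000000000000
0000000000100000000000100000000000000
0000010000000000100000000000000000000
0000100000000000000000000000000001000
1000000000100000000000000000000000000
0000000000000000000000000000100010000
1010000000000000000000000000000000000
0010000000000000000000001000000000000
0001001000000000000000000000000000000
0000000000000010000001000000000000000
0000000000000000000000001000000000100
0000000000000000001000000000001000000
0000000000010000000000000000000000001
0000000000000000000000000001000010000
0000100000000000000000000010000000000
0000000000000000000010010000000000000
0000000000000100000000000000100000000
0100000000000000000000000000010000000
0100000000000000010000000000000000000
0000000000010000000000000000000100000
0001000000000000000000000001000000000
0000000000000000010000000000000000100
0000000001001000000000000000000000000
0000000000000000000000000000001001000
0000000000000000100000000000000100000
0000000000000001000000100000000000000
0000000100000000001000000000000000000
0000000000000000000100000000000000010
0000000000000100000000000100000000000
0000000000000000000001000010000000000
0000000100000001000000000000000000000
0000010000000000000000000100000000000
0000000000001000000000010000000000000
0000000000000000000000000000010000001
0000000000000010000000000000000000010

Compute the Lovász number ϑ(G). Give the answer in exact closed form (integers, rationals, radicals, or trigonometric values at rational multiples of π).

37*cos(pi/37)/(cos(pi/37) + 1)

Vertex 910 has 2 neighbors: 493, 154.
Vertex 356 has 2 neighbors: 247, 149.
deg(599) = 2; N(599) = {379, 287}.
N(377) = {673, 515}, |N(377)| = 2.
Regular of degree 2 on 37 vertices: connected 2-regular on 37 ⇒ C_{37}.
A has 19 distinct eigenvalues ≈ [2.0, 1.9712, 1.8858, 1.746, 1.5561, 1.3213, 1.0486, 0.7457, 0.4214, 0.0849, -0.254, -0.5856, -0.9004, -1.1893, -1.4439, -1.657, -1.8225, -1.9355, -1.9928].
−37·(-2*cos(pi/37)) / ((2)−(-2*cos(pi/37))) = 37*cos(pi/37)/(cos(pi/37) + 1) = ϑ(G).
Numerically 18.46661664.
18 ≤ 37*cos(pi/37)/(cos(pi/37) + 1) ≤ 19: both strict.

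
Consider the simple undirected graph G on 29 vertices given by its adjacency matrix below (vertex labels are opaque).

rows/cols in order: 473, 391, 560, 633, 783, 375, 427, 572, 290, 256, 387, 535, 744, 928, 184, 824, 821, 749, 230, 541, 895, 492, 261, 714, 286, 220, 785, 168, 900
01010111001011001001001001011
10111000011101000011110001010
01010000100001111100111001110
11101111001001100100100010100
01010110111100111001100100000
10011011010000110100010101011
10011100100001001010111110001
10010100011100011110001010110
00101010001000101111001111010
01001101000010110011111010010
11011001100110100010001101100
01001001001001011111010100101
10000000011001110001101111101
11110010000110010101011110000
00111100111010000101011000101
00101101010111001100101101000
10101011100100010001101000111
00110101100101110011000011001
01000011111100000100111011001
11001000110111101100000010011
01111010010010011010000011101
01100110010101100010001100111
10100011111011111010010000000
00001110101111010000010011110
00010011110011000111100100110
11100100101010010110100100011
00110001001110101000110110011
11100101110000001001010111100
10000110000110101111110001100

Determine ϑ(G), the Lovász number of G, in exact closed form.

sqrt(29)

N(286) = {633, 427, 572, 290, 256, 744, 928, 749, 230, 541, 895, 714, 785, 168}, |N(286)| = 14.
deg(184) = 14; N(184) = {560, 633, 783, 375, 290, 256, 387, 744, 749, 541, 492, 261, 785, 900}.
Vertex 541 has 14 neighbors: 473, 391, 783, 290, 256, 535, 744, 928, 184, 821, 749, 286, 168, 900.
N(895) = {391, 560, 633, 783, 427, 256, 744, 824, 821, 230, 286, 220, 785, 900}, |N(895)| = 14.
Regular of degree 14 on 29 vertices: strongly regular (29,14,6,7).
Distinct eigenvalues (to 3 d.p.): [14.0, 2.193, -3.193].
−29·(-sqrt(29)/2 - 1/2) / ((14)−(-sqrt(29)/2 - 1/2)) = sqrt(29) = ϑ(G).
Numerically 5.38516481.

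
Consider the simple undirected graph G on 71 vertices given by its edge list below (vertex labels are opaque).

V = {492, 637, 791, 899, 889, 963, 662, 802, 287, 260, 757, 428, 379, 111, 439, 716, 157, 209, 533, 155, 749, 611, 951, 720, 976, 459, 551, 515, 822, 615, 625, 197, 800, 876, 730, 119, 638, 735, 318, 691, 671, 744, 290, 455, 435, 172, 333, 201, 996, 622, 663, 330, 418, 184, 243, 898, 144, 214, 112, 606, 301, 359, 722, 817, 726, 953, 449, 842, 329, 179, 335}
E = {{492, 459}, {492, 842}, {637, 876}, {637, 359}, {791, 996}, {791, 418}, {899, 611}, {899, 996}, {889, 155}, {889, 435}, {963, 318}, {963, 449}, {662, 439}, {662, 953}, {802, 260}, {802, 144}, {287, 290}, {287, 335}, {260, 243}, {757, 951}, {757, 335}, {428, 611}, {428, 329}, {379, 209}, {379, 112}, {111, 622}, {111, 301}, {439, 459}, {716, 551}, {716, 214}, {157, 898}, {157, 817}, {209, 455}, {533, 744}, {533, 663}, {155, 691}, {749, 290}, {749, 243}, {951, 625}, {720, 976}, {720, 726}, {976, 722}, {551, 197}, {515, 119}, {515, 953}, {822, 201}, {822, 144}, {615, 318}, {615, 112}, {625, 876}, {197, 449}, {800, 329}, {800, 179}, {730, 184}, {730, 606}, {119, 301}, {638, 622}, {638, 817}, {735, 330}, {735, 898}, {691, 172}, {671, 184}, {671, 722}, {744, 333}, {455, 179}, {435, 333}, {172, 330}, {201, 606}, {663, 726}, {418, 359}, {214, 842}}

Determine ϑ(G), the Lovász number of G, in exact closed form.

deg(722) = 2; N(722) = {976, 671}.
N(638) = {622, 817}, |N(638)| = 2.
Vertex 899 has 2 neighbors: 611, 996.
Vertex 551 has 2 neighbors: 716, 197.
2-regular, N=71; the odd cycle C_{71}.
Distinct eigenvalues (to 4 d.p.): [2.0, 1.9922, 1.9688, 1.9299, 1.876, 1.8074, 1.7246, 1.6284, 1.5194, 1.3985, 1.2666, 1.1249, 0.9743, 0.8162, 0.6516, 0.4819, 0.3085, 0.1326, -0.0442, -0.2208, -0.3956, -0.5673, -0.7346, -0.8961, -1.0507, -1.1969, -1.3339, -1.4604, -1.5754, -1.6781, -1.7677, -1.8435, -1.9048, -1.9513, -1.9824, -1.998].
−71·(-2*cos(pi/71)) / ((2)−(-2*cos(pi/71))) = 71*cos(pi/71)/(cos(pi/71) + 1) = ϑ(G).
ϑ(G) ≈ 35.482618264.
α=35, χ(Ḡ)=36; ϑ=71*cos(pi/71)/(cos(pi/71) + 1) lies between (both strict).

71*cos(pi/71)/(cos(pi/71) + 1)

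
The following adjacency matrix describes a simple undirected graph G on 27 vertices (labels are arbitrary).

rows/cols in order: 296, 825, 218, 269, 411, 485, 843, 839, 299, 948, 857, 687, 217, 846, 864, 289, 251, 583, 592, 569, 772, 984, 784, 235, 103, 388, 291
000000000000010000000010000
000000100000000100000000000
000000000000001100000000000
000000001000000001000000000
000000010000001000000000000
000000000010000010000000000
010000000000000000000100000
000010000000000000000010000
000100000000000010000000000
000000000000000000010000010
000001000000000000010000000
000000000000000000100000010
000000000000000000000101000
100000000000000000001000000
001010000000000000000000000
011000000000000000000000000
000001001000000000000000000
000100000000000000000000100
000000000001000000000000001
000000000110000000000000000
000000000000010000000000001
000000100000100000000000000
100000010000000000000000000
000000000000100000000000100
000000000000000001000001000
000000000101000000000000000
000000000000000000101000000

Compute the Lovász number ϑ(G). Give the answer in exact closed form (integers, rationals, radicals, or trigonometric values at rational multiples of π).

deg(948) = 2; N(948) = {569, 388}.
N(411) = {839, 864}, |N(411)| = 2.
N(857) = {485, 569}, |N(857)| = 2.
deg(846) = 2; N(846) = {296, 772}.
deg(v) = 2 for all v (|V|=27); this is C_{27}, the 27-cycle.
A has 14 distinct eigenvalues ≈ [2.0, 1.946, 1.787, 1.532, 1.194, 0.792, 0.347, -0.116, -0.574, -1.0, -1.372, -1.671, -1.879, -1.986].
−27·(-2*cos(pi/27)) / ((2)−(-2*cos(pi/27))) = 27*cos(pi/27)/(cos(pi/27) + 1) = ϑ(G).
= 13.45420409… (decimal).
α=13, χ(Ḡ)=14; ϑ=27*cos(pi/27)/(cos(pi/27) + 1) lies between (both strict).

27*cos(pi/27)/(cos(pi/27) + 1)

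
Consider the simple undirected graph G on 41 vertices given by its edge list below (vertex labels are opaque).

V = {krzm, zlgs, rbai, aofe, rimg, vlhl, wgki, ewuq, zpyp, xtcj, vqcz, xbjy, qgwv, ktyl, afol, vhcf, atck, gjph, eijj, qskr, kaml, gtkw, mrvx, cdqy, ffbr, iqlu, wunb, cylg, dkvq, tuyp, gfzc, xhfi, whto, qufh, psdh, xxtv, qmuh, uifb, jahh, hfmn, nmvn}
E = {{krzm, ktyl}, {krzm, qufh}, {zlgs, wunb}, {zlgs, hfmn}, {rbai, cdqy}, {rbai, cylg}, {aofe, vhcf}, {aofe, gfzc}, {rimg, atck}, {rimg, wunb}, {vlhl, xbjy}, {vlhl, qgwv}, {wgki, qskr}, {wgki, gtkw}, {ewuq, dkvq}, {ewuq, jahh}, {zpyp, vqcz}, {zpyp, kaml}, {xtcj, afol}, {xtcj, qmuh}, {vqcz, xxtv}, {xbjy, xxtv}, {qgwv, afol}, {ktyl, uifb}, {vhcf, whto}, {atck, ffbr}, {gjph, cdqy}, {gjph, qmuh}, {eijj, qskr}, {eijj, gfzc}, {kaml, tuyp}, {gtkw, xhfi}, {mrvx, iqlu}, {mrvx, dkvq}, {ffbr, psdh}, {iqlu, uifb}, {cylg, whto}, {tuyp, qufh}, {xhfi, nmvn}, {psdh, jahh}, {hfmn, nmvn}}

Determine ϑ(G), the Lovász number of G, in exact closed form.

41*cos(pi/41)/(cos(pi/41) + 1)

deg(afol) = 2; N(afol) = {xtcj, qgwv}.
Vertex rimg has 2 neighbors: atck, wunb.
deg(qufh) = 2; N(qufh) = {krzm, tuyp}.
N(ffbr) = {atck, psdh}, |N(ffbr)| = 2.
41-vertex 2-regular graph: connected 2-regular on 41 ⇒ C_{41}.
A has 21 distinct eigenvalues ≈ [2.0, 1.9766, 1.9068, 1.7923, 1.6359, 1.441, 1.2125, 0.9554, 0.676, 0.3808, 0.0766, -0.2294, -0.53, -0.8181, -1.0871, -1.3307, -1.543, -1.7191, -1.855, -1.9474, -1.9941].
Lovász (edge-transitive): ϑ = −41·(-2*cos(pi/41))/((2)−(-2*cos(pi/41))) = 41*cos(pi/41)/(cos(pi/41) + 1).
Numerically 20.46988027.
α=20, χ(Ḡ)=21; ϑ=41*cos(pi/41)/(cos(pi/41) + 1) lies between (both strict).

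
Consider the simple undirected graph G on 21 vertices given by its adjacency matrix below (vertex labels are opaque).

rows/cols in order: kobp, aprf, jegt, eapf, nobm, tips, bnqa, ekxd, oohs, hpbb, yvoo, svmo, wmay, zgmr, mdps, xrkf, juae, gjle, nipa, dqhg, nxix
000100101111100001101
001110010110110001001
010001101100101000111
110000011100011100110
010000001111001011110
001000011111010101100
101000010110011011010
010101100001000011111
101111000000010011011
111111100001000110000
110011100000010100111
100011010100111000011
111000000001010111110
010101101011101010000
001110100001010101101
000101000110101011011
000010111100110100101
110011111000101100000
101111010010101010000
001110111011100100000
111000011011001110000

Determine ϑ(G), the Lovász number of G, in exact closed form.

6

deg(mdps) = 10; N(mdps) = {jegt, eapf, nobm, bnqa, svmo, zgmr, xrkf, gjle, nipa, nxix}.
Vertex yvoo has 10 neighbors: kobp, aprf, nobm, tips, bnqa, zgmr, xrkf, nipa, dqhg, nxix.
N(hpbb) = {kobp, aprf, jegt, eapf, nobm, tips, bnqa, svmo, xrkf, juae}, |N(hpbb)| = 10.
N(eapf) = {kobp, aprf, ekxd, oohs, hpbb, zgmr, mdps, xrkf, nipa, dqhg}, |N(eapf)| = 10.
Regular of degree 10 on 21 vertices: Kneser-type, 2-subsets of [7].
spec(A) ≈ [10.0, 1.0, -4.0] (distinct, 4 d.p.).
ϑ = −N·λ_min/(λ_max−λ_min) = −21·(-4)/(10−(-4)) = 6.
= 6.0000000… (decimal).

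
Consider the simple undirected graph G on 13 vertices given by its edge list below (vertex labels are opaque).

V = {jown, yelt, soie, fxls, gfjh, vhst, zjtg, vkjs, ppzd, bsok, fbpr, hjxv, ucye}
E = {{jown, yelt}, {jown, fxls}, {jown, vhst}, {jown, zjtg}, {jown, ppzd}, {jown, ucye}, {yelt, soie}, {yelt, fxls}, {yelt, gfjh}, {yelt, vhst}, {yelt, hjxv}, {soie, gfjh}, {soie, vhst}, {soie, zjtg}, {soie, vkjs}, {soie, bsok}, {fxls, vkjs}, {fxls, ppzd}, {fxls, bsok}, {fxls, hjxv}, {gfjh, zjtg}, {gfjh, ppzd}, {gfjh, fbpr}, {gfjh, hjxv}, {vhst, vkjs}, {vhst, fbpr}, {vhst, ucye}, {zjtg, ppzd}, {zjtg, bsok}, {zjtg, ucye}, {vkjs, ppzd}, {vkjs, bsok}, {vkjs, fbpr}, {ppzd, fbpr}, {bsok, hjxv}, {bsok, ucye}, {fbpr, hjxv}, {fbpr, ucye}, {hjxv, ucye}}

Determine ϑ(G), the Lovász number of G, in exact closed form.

N(fxls) = {jown, yelt, vkjs, ppzd, bsok, hjxv}, |N(fxls)| = 6.
N(hjxv) = {yelt, fxls, gfjh, bsok, fbpr, ucye}, |N(hjxv)| = 6.
N(soie) = {yelt, gfjh, vhst, zjtg, vkjs, bsok}, |N(soie)| = 6.
N(vhst) = {jown, yelt, soie, vkjs, fbpr, ucye}, |N(vhst)| = 6.
6-regular, N=13; SR(13,6,2,3) — a Paley graph.
The 3 distinct eigenvalues: [6.0, 1.30278, -2.30278].
λ_max=6, λ_min=-sqrt(13)/2 - 1/2; ϑ = −13·λ_min/(λ_max−λ_min) = sqrt(13).
ϑ(G) ≈ 3.60555128.

sqrt(13)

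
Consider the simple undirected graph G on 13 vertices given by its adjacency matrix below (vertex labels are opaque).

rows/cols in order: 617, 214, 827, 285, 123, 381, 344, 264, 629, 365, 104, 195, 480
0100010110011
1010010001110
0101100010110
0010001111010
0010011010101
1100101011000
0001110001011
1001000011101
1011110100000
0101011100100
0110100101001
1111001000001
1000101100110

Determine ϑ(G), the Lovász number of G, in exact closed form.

sqrt(13)

N(381) = {617, 214, 123, 344, 629, 365}, |N(381)| = 6.
N(285) = {827, 344, 264, 629, 365, 195}, |N(285)| = 6.
deg(365) = 6; N(365) = {214, 285, 381, 344, 264, 104}.
N(264) = {617, 285, 629, 365, 104, 480}, |N(264)| = 6.
G on 13 vertices is 6-regular; SR(13,6,2,3) — a Paley graph.
The 3 distinct eigenvalues: [6.0, 1.303, -2.303].
−13·(-sqrt(13)/2 - 1/2) / ((6)−(-sqrt(13)/2 - 1/2)) = sqrt(13) = ϑ(G).
≈ 3.605551275 (to 9 d.p.).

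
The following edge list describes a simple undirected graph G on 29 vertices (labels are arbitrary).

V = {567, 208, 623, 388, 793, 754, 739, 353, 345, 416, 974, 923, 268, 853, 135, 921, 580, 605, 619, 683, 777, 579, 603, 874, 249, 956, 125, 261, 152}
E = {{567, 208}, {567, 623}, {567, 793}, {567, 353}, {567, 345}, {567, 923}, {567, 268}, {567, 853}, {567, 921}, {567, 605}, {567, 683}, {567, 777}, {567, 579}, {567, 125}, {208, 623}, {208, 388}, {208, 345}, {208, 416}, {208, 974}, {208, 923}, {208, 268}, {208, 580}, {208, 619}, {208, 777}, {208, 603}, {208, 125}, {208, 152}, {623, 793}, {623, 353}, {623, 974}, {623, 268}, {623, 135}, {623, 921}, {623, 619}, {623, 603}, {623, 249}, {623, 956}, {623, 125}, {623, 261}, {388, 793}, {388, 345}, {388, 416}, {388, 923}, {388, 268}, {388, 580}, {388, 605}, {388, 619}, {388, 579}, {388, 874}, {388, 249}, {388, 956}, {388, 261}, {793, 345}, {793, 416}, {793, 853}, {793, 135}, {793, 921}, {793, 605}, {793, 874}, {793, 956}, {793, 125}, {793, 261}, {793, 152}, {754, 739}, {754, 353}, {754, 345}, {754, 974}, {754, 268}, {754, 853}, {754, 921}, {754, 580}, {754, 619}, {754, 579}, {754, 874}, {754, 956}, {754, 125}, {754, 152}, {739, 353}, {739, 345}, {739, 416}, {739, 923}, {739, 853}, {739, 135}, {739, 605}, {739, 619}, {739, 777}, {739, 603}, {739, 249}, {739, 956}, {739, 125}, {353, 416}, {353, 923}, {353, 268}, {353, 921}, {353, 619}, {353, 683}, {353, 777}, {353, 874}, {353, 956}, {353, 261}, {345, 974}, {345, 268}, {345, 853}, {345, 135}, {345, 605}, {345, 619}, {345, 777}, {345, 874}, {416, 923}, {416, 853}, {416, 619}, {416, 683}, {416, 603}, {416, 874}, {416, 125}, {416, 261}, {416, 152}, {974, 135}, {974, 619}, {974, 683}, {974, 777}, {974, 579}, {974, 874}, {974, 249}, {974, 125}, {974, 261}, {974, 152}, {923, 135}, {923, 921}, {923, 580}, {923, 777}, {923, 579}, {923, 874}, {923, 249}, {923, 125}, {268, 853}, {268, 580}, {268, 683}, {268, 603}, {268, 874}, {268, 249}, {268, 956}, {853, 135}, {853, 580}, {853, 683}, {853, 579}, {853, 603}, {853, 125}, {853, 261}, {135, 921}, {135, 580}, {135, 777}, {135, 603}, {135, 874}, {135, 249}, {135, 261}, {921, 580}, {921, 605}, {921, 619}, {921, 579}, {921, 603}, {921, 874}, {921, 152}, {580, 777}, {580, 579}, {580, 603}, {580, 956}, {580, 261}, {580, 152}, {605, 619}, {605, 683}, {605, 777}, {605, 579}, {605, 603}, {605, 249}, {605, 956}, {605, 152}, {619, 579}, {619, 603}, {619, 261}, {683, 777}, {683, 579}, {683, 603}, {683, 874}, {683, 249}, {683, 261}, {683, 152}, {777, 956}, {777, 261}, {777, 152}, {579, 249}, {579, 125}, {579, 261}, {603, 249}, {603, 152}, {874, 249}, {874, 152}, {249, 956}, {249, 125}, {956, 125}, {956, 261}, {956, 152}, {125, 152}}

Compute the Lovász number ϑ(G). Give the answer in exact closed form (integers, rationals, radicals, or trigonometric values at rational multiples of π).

N(135) = {623, 793, 739, 345, 974, 923, 853, 921, 580, 777, 603, 874, 249, 261}, |N(135)| = 14.
N(152) = {208, 793, 754, 416, 974, 921, 580, 605, 683, 777, 603, 874, 956, 125}, |N(152)| = 14.
Vertex 853 has 14 neighbors: 567, 793, 754, 739, 345, 416, 268, 135, 580, 683, 579, 603, 125, 261.
deg(739) = 14; N(739) = {754, 353, 345, 416, 923, 853, 135, 605, 619, 777, 603, 249, 956, 125}.
Every vertex has degree 14 (N=29); strongly regular (29,14,6,7).
The 3 distinct eigenvalues: [14.0, 2.193, -3.193].
ϑ = −N·λ_min/(λ_max−λ_min) = −29·(-sqrt(29)/2 - 1/2)/(14−(-sqrt(29)/2 - 1/2)) = sqrt(29).
= 5.3851648… (decimal).

sqrt(29)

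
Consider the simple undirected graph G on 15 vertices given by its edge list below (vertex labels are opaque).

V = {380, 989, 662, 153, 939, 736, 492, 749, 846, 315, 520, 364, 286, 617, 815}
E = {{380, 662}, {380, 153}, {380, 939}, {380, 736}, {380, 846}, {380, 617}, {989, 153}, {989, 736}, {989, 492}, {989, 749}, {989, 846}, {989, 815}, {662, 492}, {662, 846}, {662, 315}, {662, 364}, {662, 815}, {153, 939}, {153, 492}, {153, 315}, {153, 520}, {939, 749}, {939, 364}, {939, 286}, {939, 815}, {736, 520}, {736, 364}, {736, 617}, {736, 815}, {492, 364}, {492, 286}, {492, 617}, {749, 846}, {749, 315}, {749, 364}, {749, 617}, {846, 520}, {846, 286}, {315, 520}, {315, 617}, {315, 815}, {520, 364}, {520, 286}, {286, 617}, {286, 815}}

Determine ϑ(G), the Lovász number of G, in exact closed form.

5

deg(617) = 6; N(617) = {380, 736, 492, 749, 315, 286}.
N(364) = {662, 939, 736, 492, 749, 520}, |N(364)| = 6.
deg(315) = 6; N(315) = {662, 153, 749, 520, 617, 815}.
deg(939) = 6; N(939) = {380, 153, 749, 364, 286, 815}.
Regular of degree 6 on 15 vertices: this is K(6,2), the Kneser graph.
spec(A) ≈ [6.0, 1.0, -3.0] (distinct, 6 d.p.).
ϑ = −N·λ_min/(λ_max−λ_min) = −15·(-3)/(6−(-3)) = 5.
Numerically 5.000000000.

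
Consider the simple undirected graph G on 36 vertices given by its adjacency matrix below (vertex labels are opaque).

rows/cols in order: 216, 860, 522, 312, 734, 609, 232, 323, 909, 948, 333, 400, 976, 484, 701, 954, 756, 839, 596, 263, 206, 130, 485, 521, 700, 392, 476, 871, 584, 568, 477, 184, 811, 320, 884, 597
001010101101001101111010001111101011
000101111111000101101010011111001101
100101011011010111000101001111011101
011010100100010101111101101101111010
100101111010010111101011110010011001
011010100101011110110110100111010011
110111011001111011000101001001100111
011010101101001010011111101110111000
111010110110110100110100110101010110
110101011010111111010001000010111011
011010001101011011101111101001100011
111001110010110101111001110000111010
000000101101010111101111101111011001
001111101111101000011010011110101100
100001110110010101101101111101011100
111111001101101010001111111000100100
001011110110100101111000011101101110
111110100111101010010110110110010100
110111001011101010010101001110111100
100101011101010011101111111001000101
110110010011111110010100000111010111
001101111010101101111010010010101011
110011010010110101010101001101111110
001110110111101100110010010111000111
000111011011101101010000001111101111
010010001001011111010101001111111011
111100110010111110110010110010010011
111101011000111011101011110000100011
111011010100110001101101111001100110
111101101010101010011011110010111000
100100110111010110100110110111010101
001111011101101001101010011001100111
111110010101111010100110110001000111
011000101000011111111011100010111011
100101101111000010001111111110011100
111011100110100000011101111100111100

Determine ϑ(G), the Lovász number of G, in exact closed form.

Vertex 756 has 21 neighbors: 522, 734, 609, 232, 323, 948, 333, 976, 954, 839, 596, 263, 206, 392, 476, 871, 568, 477, 811, 320, 884.
N(392) = {860, 734, 909, 400, 484, 701, 954, 756, 839, 263, 130, 521, 476, 871, 584, 568, 477, 184, 811, 884, 597}, |N(392)| = 21.
deg(811) = 21; N(811) = {216, 860, 522, 312, 734, 323, 948, 400, 976, 484, 701, 756, 596, 130, 485, 700, 392, 568, 320, 884, 597}.
Vertex 130 has 21 neighbors: 522, 312, 609, 232, 323, 909, 333, 976, 701, 954, 839, 596, 263, 206, 485, 392, 584, 477, 811, 884, 597.
36-vertex 21-regular graph: Kneser-type, 2-subsets of [9].
The 3 distinct eigenvalues: [21.0, 1.0, -6.0].
λ_max=21, λ_min=-6; ϑ = −36·λ_min/(λ_max−λ_min) = 8.
ϑ(G) ≈ 8.000000000.

8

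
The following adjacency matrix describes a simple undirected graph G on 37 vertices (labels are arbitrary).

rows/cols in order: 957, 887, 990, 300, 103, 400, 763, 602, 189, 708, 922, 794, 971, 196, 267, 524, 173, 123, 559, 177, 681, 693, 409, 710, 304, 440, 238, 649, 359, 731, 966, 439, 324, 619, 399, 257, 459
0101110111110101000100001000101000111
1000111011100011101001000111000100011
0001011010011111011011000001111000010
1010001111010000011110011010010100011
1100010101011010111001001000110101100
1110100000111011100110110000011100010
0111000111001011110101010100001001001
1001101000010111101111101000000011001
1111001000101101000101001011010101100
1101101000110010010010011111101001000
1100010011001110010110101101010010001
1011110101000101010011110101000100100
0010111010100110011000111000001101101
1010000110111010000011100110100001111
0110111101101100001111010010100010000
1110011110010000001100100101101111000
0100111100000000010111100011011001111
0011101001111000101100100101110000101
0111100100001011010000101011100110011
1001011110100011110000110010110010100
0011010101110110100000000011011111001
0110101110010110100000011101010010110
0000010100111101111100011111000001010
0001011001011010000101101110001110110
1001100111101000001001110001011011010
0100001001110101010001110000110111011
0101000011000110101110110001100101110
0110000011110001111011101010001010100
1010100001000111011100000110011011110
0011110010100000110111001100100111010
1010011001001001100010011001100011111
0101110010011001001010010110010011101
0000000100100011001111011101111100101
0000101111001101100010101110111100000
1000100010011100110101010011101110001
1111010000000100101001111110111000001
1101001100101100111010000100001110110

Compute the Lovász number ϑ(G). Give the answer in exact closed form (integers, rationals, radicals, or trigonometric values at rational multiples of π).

N(708) = {957, 887, 300, 103, 763, 922, 794, 267, 123, 681, 710, 304, 440, 238, 649, 359, 966, 619}, |N(708)| = 18.
N(763) = {887, 990, 300, 602, 189, 708, 971, 267, 524, 173, 123, 177, 693, 710, 440, 966, 619, 459}, |N(763)| = 18.
N(440) = {887, 763, 708, 922, 794, 196, 524, 123, 693, 409, 710, 359, 731, 439, 324, 619, 257, 459}, |N(440)| = 18.
N(409) = {400, 602, 922, 794, 971, 196, 524, 173, 123, 559, 177, 710, 304, 440, 238, 649, 619, 257}, |N(409)| = 18.
18-regular, N=37; SR(37,18,8,9) — a Paley graph.
spec(A) ≈ [18.0, 2.5414, -3.5414] (distinct, 4 d.p.).
Lovász: ϑ = −37(-sqrt(37)/2 - 1/2)/(18+-(-sqrt(37)/2 - 1/2)) = sqrt(37).
≈ 6.08276 (to 5 d.p.).

sqrt(37)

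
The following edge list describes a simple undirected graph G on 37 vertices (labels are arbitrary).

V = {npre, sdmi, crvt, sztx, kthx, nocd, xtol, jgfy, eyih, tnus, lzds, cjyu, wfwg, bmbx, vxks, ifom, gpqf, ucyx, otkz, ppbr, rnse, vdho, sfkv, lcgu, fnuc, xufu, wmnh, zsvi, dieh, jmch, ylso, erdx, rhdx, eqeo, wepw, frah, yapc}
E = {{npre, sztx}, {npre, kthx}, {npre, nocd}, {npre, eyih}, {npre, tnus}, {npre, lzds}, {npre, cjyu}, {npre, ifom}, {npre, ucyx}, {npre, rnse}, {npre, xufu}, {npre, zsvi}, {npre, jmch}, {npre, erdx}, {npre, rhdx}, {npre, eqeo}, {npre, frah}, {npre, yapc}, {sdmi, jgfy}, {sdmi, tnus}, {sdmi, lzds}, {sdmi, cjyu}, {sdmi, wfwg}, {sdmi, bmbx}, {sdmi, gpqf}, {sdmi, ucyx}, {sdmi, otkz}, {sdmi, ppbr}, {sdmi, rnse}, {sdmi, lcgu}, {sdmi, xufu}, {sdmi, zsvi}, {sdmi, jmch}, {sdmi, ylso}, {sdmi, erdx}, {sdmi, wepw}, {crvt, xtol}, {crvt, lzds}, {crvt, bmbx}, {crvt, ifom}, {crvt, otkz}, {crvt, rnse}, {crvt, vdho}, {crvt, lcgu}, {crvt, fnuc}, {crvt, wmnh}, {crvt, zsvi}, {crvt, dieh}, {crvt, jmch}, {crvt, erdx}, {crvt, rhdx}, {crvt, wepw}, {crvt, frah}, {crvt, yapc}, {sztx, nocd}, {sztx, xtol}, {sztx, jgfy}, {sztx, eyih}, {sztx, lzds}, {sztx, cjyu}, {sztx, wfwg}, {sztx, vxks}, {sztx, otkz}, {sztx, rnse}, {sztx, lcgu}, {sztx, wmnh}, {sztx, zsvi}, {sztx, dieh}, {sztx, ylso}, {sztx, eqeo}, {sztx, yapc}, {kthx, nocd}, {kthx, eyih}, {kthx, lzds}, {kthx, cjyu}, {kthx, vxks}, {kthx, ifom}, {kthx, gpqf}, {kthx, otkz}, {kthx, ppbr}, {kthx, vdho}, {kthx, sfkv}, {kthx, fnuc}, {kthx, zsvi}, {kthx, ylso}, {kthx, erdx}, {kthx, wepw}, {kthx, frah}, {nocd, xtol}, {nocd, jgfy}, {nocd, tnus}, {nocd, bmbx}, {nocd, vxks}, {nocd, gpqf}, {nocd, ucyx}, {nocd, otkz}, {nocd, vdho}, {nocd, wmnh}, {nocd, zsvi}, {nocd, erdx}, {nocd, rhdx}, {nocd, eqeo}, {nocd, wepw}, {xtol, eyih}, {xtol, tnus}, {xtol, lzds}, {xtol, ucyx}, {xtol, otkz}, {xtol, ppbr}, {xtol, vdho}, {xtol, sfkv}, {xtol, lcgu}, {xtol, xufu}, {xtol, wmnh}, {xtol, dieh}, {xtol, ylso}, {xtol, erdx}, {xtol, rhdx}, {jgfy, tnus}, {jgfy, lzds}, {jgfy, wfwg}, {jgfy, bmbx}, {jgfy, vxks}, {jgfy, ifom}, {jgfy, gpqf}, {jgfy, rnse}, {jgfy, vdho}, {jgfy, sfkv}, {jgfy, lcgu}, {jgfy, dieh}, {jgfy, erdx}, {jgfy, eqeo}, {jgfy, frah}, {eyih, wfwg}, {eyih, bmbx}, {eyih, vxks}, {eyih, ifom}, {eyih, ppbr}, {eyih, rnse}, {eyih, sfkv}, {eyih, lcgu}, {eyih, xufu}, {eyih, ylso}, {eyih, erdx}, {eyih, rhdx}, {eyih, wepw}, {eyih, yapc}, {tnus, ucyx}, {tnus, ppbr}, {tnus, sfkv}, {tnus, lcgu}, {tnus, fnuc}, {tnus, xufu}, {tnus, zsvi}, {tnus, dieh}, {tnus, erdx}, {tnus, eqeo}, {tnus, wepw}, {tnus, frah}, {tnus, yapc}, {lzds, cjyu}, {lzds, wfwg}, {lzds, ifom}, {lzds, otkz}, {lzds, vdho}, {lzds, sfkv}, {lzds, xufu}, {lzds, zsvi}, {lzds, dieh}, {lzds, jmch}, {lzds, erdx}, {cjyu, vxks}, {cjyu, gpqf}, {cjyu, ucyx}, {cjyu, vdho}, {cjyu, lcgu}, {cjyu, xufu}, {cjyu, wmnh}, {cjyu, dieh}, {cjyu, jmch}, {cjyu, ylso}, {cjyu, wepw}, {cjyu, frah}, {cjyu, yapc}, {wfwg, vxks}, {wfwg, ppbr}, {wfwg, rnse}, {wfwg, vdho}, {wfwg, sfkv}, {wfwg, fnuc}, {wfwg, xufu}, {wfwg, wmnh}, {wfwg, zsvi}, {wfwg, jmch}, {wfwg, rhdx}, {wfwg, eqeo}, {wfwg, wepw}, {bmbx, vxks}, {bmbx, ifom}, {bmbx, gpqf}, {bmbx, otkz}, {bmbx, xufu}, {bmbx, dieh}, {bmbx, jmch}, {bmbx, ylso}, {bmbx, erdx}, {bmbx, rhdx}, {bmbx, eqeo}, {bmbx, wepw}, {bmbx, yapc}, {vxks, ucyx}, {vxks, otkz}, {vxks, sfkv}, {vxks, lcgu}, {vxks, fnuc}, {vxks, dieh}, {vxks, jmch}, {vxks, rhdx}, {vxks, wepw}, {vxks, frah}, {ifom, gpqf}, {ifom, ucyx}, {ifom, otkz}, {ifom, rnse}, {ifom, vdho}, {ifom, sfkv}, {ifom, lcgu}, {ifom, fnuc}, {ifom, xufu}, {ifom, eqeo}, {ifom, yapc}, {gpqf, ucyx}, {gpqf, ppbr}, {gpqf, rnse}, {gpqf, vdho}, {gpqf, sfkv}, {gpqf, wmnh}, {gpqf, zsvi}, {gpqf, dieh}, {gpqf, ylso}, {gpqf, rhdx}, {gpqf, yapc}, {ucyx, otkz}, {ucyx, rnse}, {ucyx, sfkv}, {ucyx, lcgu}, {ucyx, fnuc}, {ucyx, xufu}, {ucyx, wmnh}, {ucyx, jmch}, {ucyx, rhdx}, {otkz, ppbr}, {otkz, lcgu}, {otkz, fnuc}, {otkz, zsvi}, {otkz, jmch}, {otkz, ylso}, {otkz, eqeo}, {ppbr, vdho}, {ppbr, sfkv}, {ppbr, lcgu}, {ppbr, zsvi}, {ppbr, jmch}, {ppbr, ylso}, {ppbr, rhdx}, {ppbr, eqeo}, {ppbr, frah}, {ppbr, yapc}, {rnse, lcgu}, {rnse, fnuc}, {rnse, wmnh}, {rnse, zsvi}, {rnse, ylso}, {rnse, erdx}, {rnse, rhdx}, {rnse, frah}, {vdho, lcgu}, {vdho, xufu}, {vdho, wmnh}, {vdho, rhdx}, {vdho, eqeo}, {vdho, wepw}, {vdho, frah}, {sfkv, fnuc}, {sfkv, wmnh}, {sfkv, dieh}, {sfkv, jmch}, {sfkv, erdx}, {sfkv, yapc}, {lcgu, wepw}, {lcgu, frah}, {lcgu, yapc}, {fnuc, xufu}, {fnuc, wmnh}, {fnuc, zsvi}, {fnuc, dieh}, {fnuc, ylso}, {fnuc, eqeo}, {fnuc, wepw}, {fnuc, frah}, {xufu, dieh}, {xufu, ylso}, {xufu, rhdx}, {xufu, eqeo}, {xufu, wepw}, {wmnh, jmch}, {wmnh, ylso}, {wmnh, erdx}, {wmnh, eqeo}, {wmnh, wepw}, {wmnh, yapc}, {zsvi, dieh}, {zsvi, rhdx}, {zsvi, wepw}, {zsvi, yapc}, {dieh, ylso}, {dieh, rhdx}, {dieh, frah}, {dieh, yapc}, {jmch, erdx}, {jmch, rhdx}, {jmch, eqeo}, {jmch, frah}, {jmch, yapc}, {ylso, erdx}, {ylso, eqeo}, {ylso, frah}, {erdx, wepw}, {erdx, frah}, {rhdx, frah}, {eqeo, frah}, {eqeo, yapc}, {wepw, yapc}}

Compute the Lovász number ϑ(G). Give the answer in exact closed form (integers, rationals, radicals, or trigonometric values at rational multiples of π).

sqrt(37)

Vertex eqeo has 18 neighbors: npre, sztx, nocd, jgfy, tnus, wfwg, bmbx, ifom, otkz, ppbr, vdho, fnuc, xufu, wmnh, jmch, ylso, frah, yapc.
N(sztx) = {npre, nocd, xtol, jgfy, eyih, lzds, cjyu, wfwg, vxks, otkz, rnse, lcgu, wmnh, zsvi, dieh, ylso, eqeo, yapc}, |N(sztx)| = 18.
deg(dieh) = 18; N(dieh) = {crvt, sztx, xtol, jgfy, tnus, lzds, cjyu, bmbx, vxks, gpqf, sfkv, fnuc, xufu, zsvi, ylso, rhdx, frah, yapc}.
N(ucyx) = {npre, sdmi, nocd, xtol, tnus, cjyu, vxks, ifom, gpqf, otkz, rnse, sfkv, lcgu, fnuc, xufu, wmnh, jmch, rhdx}, |N(ucyx)| = 18.
Every vertex has degree 18 (N=37); strongly regular (37,18,8,9).
The 3 distinct eigenvalues: [18.0, 2.5414, -3.5414].
With N=37: ϑ(G) = 37·(-(-sqrt(37)/2 - 1/2))/(18−(-sqrt(37)/2 - 1/2)) = sqrt(37).
ϑ(G) ≈ 6.082763.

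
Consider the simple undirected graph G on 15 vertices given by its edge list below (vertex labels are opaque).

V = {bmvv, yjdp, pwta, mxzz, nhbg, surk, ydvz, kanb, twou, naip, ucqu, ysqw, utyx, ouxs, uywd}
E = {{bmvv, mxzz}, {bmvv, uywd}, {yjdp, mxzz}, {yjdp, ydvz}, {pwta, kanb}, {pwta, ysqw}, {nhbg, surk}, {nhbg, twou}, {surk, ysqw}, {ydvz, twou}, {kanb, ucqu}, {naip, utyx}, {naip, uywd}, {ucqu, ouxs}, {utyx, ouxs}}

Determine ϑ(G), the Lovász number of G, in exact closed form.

15*cos(pi/15)/(cos(pi/15) + 1)

N(yjdp) = {mxzz, ydvz}, |N(yjdp)| = 2.
deg(naip) = 2; N(naip) = {utyx, uywd}.
N(utyx) = {naip, ouxs}, |N(utyx)| = 2.
deg(uywd) = 2; N(uywd) = {bmvv, naip}.
Regular of degree 2 on 15 vertices: connected 2-regular on 15 ⇒ C_{15}.
The 8 distinct eigenvalues: [2.0, 1.827, 1.338, 0.618, -0.209, -1.0, -1.618, -1.956].
λ_max=2, λ_min=-2*cos(pi/15); ϑ = −15·λ_min/(λ_max−λ_min) = 15*cos(pi/15)/(cos(pi/15) + 1).
Numerically 7.41715.
7 ≤ 15*cos(pi/15)/(cos(pi/15) + 1) ≤ 8: both strict.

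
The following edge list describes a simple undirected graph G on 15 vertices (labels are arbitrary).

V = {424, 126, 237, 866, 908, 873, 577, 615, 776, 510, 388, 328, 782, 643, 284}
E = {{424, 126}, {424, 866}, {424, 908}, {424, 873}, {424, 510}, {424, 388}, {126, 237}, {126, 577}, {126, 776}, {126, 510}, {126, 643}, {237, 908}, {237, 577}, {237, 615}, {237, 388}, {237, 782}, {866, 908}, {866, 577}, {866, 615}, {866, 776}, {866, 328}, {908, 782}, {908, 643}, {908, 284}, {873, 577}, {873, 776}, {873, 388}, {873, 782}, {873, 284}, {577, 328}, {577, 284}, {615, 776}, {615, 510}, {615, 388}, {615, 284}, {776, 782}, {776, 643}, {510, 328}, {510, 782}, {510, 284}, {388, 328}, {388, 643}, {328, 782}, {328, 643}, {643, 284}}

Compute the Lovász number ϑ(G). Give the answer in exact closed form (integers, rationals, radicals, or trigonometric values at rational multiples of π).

5

N(510) = {424, 126, 615, 328, 782, 284}, |N(510)| = 6.
deg(873) = 6; N(873) = {424, 577, 776, 388, 782, 284}.
Vertex 328 has 6 neighbors: 866, 577, 510, 388, 782, 643.
N(577) = {126, 237, 866, 873, 328, 284}, |N(577)| = 6.
deg(v) = 6 for all v (|V|=15); this is K(6,2), the Kneser graph.
spec(A) ≈ [6.0, 1.0, -3.0] (distinct, 6 d.p.).
With N=15: ϑ(G) = 15·(-1*(-3))/(6−(-3)) = 5.
≈ 5.0000 (to 4 d.p.).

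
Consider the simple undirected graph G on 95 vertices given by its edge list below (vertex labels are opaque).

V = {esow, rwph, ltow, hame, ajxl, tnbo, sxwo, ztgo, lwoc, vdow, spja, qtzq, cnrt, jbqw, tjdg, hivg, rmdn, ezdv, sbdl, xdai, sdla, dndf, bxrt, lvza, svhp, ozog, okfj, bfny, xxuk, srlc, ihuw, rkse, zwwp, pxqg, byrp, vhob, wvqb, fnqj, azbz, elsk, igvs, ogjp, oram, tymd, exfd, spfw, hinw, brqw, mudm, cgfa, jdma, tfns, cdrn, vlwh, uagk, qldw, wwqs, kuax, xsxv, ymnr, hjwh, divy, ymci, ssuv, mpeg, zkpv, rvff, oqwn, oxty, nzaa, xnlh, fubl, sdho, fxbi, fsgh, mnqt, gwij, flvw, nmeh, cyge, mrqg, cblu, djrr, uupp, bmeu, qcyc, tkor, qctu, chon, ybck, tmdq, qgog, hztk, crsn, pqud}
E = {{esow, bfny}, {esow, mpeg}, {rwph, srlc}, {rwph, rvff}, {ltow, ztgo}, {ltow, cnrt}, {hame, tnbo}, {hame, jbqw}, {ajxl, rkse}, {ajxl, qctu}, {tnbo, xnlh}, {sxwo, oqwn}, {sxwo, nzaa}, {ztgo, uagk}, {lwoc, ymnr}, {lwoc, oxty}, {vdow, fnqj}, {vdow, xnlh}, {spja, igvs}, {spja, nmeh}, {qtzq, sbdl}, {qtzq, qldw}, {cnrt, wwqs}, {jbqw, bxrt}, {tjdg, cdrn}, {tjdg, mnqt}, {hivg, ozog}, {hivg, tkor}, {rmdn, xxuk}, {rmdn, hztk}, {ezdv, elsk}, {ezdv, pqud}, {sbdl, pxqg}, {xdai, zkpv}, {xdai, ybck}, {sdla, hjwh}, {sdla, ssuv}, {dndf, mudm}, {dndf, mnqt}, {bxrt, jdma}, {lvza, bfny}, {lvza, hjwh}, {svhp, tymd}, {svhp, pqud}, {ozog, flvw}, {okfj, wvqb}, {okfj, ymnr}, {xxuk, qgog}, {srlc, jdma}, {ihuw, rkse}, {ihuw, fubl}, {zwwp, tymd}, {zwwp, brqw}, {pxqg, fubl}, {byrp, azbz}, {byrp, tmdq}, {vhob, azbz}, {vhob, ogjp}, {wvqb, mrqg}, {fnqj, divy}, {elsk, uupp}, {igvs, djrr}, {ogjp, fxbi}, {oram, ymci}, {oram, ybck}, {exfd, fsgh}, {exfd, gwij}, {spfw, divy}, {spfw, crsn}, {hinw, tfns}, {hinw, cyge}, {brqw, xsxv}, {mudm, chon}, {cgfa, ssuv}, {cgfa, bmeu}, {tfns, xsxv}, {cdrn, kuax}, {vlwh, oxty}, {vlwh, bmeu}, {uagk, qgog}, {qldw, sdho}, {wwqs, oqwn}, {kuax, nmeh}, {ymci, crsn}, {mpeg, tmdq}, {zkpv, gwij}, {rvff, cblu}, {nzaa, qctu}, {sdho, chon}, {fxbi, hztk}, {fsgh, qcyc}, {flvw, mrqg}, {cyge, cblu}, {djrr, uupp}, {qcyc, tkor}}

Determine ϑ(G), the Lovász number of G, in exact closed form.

deg(tjdg) = 2; N(tjdg) = {cdrn, mnqt}.
deg(mpeg) = 2; N(mpeg) = {esow, tmdq}.
deg(wwqs) = 2; N(wwqs) = {cnrt, oqwn}.
Vertex tfns has 2 neighbors: hinw, xsxv.
2-regular, N=95; this is C_{95}, the 95-cycle.
spec(A) ≈ [2.0, 1.996, 1.983, 1.961, 1.93, 1.892, 1.845, 1.789, 1.727, 1.656, 1.578, 1.494, 1.402, 1.305, 1.202, 1.094, 0.981, 0.864, 0.742, 0.618, 0.491, 0.362, 0.231, 0.099, -0.033, -0.165, -0.297, -0.427, -0.555, -0.681, -0.803, -0.923, -1.038, -1.149, -1.254, -1.355, -1.449, -1.537, -1.618, -1.692, -1.759, -1.818, -1.869, -1.912, -1.947, -1.973, -1.99, -1.999] (distinct, 3 d.p.).
Lovász: ϑ = −95(-2*cos(pi/95))/(2+-(-1)*2*cos(pi/95)) = 95*cos(pi/95)/(cos(pi/95) + 1).
= 47.4870… (decimal).
Lovász sandwich 47 ≤ 95*cos(pi/95)/(cos(pi/95) + 1) ≤ 48: both strict.

95*cos(pi/95)/(cos(pi/95) + 1)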